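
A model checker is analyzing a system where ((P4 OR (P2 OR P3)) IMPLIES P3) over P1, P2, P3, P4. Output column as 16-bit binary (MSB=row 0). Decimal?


Formula: ((P4 OR (P2 OR P3)) IMPLIES P3) over P1, P2, P3, P4 (16 rows)
Evaluate each row (bits = P1,P2,P3,P4, MSB first):
  row 0 [0000]: ((0 OR (0 OR 0)) IMPLIES 0) -> 1
  row 1 [0001]: ((1 OR (0 OR 0)) IMPLIES 0) -> 0
  row 2 [0010]: ((0 OR (0 OR 1)) IMPLIES 1) -> 1
  row 3 [0011]: ((1 OR (0 OR 1)) IMPLIES 1) -> 1
  row 4 [0100]: ((0 OR (1 OR 0)) IMPLIES 0) -> 0
  row 5 [0101]: ((1 OR (1 OR 0)) IMPLIES 0) -> 0
  row 6 [0110]: ((0 OR (1 OR 1)) IMPLIES 1) -> 1
  row 7 [0111]: ((1 OR (1 OR 1)) IMPLIES 1) -> 1
  row 8 [1000]: ((0 OR (0 OR 0)) IMPLIES 0) -> 1
  row 9 [1001]: ((1 OR (0 OR 0)) IMPLIES 0) -> 0
  row 10 [1010]: ((0 OR (0 OR 1)) IMPLIES 1) -> 1
  row 11 [1011]: ((1 OR (0 OR 1)) IMPLIES 1) -> 1
  row 12 [1100]: ((0 OR (1 OR 0)) IMPLIES 0) -> 0
  row 13 [1101]: ((1 OR (1 OR 0)) IMPLIES 0) -> 0
  row 14 [1110]: ((0 OR (1 OR 1)) IMPLIES 1) -> 1
  row 15 [1111]: ((1 OR (1 OR 1)) IMPLIES 1) -> 1
Full result column, 4 rows per line (P1,P2 fixed per line; P3,P4 runs 00..11 left to right):
  rows 0-3 [P1,P2=00]: 1011  = hex B
  rows 4-7 [P1,P2=01]: 0011  = hex 3
  rows 8-11 [P1,P2=10]: 1011  = hex B
  rows 12-15 [P1,P2=11]: 0011  = hex 3
Output column (row 0 .. row 15) = 1011001110110011
Output column grouped in 4s = 1011 0011 1011 0011 = 0xB3B3
Convert to decimal digit by digit (value = value*16 + digit):
  B -> 11
  11*16 + 3 = 179
  179*16 + 11 (B) = 2875
  2875*16 + 3 = 46003
Decimal = 46003

46003


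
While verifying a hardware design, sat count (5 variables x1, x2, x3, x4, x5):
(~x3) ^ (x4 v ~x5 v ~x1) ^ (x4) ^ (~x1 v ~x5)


CNF with 4 clauses over 5 vars (32 assignments).
An assignment satisfies CNF iff every clause has >=1 true literal.
Check each row (bits = x1,x2,x3,x4,x5; clause T/F shown):
  row 0 [00000]: clauses=TTFT -> 0
  row 1 [00001]: clauses=TTFT -> 0
  row 2 [00010]: clauses=TTTT -> 1
  row 3 [00011]: clauses=TTTT -> 1
  row 4 [00100]: clauses=FTFT -> 0
  row 5 [00101]: clauses=FTFT -> 0
  row 6 [00110]: clauses=FTTT -> 0
  row 7 [00111]: clauses=FTTT -> 0
  row 8 [01000]: clauses=TTFT -> 0
  row 9 [01001]: clauses=TTFT -> 0
  row 10 [01010]: clauses=TTTT -> 1
  row 11 [01011]: clauses=TTTT -> 1
  row 12 [01100]: clauses=FTFT -> 0
  row 13 [01101]: clauses=FTFT -> 0
  row 14 [01110]: clauses=FTTT -> 0
  row 15 [01111]: clauses=FTTT -> 0
  row 16 [10000]: clauses=TTFT -> 0
  row 17 [10001]: clauses=TFFF -> 0
  row 18 [10010]: clauses=TTTT -> 1
  row 19 [10011]: clauses=TTTF -> 0
  row 20 [10100]: clauses=FTFT -> 0
  row 21 [10101]: clauses=FFFF -> 0
  row 22 [10110]: clauses=FTTT -> 0
  row 23 [10111]: clauses=FTTF -> 0
  row 24 [11000]: clauses=TTFT -> 0
  row 25 [11001]: clauses=TFFF -> 0
  row 26 [11010]: clauses=TTTT -> 1
  row 27 [11011]: clauses=TTTF -> 0
  row 28 [11100]: clauses=FTFT -> 0
  row 29 [11101]: clauses=FFFF -> 0
  row 30 [11110]: clauses=FTTT -> 0
  row 31 [11111]: clauses=FTTF -> 0
Full result column, 8 rows per line (x1,x2 fixed per line; x3,x4,x5 runs 000..111 left to right):
  rows 0-7 [x1,x2=00]: 00110000  (ones: 2)
  rows 8-15 [x1,x2=01]: 00110000  (ones: 2)
  rows 16-23 [x1,x2=10]: 00100000  (ones: 1)
  rows 24-31 [x1,x2=11]: 00100000  (ones: 1)
Satisfying assignments = 2+2+1+1 = 6

6


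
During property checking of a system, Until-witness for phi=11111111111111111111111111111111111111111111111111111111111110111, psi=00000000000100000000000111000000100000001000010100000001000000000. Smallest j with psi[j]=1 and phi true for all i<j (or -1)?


(phi U psi) at 0: need smallest j with psi[j]=1 and phi[i]=1 for all i in [0,j).
Scan from step 0:
  step 0: phi=1, psi=0 -> continue
  step 1: phi=1, psi=0 -> continue
  step 2: phi=1, psi=0 -> continue
  step 3: phi=1, psi=0 -> continue
  step 11: psi=1 and phi held for [0,11) -> witness found
Witness step = 11

11


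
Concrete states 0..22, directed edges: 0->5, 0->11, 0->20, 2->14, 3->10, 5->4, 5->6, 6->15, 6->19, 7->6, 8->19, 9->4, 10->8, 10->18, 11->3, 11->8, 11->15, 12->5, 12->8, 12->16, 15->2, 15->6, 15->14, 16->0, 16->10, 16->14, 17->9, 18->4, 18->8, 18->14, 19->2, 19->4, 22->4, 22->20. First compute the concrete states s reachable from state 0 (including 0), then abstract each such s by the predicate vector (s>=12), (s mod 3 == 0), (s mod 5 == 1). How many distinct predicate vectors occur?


BFS from 0:
Concrete reachable: {0, 2, 3, 4, 5, 6, 8, 10, 11, 14, 15, 18, 19, 20}
Abstract via predicates (s>=12), (s mod 3 == 0), (s mod 5 == 1):
  (0,0,0) <- {2, 4, 5, 8, 10}
  (0,0,1) <- {11}
  (0,1,0) <- {0, 3}
  (0,1,1) <- {6}
  (1,0,0) <- {14, 19, 20}
  (1,1,0) <- {15, 18}
Distinct abstract states = 6

6


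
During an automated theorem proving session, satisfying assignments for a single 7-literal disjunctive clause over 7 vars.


Step 1: Total=2^7=128
Step 2: Unsat when all 7 false: 2^0=1
Step 3: Sat=128-1=127

127


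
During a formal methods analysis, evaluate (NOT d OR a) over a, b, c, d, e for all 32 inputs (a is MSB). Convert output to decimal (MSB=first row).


Formula: (NOT d OR a) over a, b, c, d, e (32 rows)
Evaluate each row (bits = a,b,c,d,e, MSB first):
  row 0 [00000]: (NOT 0 OR 0) -> 1
  row 1 [00001]: (NOT 0 OR 0) -> 1
  row 2 [00010]: (NOT 1 OR 0) -> 0
  row 3 [00011]: (NOT 1 OR 0) -> 0
  row 4 [00100]: (NOT 0 OR 0) -> 1
  row 5 [00101]: (NOT 0 OR 0) -> 1
  row 6 [00110]: (NOT 1 OR 0) -> 0
  row 7 [00111]: (NOT 1 OR 0) -> 0
  row 8 [01000]: (NOT 0 OR 0) -> 1
  row 9 [01001]: (NOT 0 OR 0) -> 1
  row 10 [01010]: (NOT 1 OR 0) -> 0
  row 11 [01011]: (NOT 1 OR 0) -> 0
  row 12 [01100]: (NOT 0 OR 0) -> 1
  row 13 [01101]: (NOT 0 OR 0) -> 1
  row 14 [01110]: (NOT 1 OR 0) -> 0
  row 15 [01111]: (NOT 1 OR 0) -> 0
  row 16 [10000]: (NOT 0 OR 1) -> 1
  row 17 [10001]: (NOT 0 OR 1) -> 1
  row 18 [10010]: (NOT 1 OR 1) -> 1
  row 19 [10011]: (NOT 1 OR 1) -> 1
  row 20 [10100]: (NOT 0 OR 1) -> 1
  row 21 [10101]: (NOT 0 OR 1) -> 1
  row 22 [10110]: (NOT 1 OR 1) -> 1
  row 23 [10111]: (NOT 1 OR 1) -> 1
  row 24 [11000]: (NOT 0 OR 1) -> 1
  row 25 [11001]: (NOT 0 OR 1) -> 1
  row 26 [11010]: (NOT 1 OR 1) -> 1
  row 27 [11011]: (NOT 1 OR 1) -> 1
  row 28 [11100]: (NOT 0 OR 1) -> 1
  row 29 [11101]: (NOT 0 OR 1) -> 1
  row 30 [11110]: (NOT 1 OR 1) -> 1
  row 31 [11111]: (NOT 1 OR 1) -> 1
Full result column, 4 rows per line (a,b,c fixed per line; d,e runs 00..11 left to right):
  rows 0-3 [a,b,c=000]: 1100  = hex C
  rows 4-7 [a,b,c=001]: 1100  = hex C
  rows 8-11 [a,b,c=010]: 1100  = hex C
  rows 12-15 [a,b,c=011]: 1100  = hex C
  rows 16-19 [a,b,c=100]: 1111  = hex F
  rows 20-23 [a,b,c=101]: 1111  = hex F
  rows 24-27 [a,b,c=110]: 1111  = hex F
  rows 28-31 [a,b,c=111]: 1111  = hex F
Output column (row 0 .. row 31) = 11001100110011001111111111111111
Output column grouped in 4s = 1100 1100 1100 1100 1111 1111 1111 1111 = 0xCCCCFFFF
Convert to decimal digit by digit (value = value*16 + digit):
  C -> 12
  12*16 + 12 (C) = 204
  204*16 + 12 (C) = 3276
  3276*16 + 12 (C) = 52428
  52428*16 + 15 (F) = 838863
  838863*16 + 15 (F) = 13421823
  13421823*16 + 15 (F) = 214749183
  214749183*16 + 15 (F) = 3435986943
Decimal = 3435986943

3435986943


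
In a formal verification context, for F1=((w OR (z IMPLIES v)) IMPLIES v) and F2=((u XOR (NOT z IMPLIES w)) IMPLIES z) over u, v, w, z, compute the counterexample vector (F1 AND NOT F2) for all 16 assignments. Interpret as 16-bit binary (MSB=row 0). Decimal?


F1 = ((w OR (z IMPLIES v)) IMPLIES v)
F2 = ((u XOR (NOT z IMPLIES w)) IMPLIES z)
Counterexample to F1=>F2 is where F1=1 and F2=0.
Evaluate each row (bits = u,v,w,z, MSB first):
  row 0 [0000]: F1=0 F2=1 -> F1&~F2 -> 0
  row 1 [0001]: F1=1 F2=1 -> F1&~F2 -> 0
  row 2 [0010]: F1=0 F2=0 -> F1&~F2 -> 0
  row 3 [0011]: F1=0 F2=1 -> F1&~F2 -> 0
  row 4 [0100]: F1=1 F2=1 -> F1&~F2 -> 0
  row 5 [0101]: F1=1 F2=1 -> F1&~F2 -> 0
  row 6 [0110]: F1=1 F2=0 -> F1&~F2 -> 1
  row 7 [0111]: F1=1 F2=1 -> F1&~F2 -> 0
  row 8 [1000]: F1=0 F2=0 -> F1&~F2 -> 0
  row 9 [1001]: F1=1 F2=1 -> F1&~F2 -> 0
  row 10 [1010]: F1=0 F2=1 -> F1&~F2 -> 0
  row 11 [1011]: F1=0 F2=1 -> F1&~F2 -> 0
  row 12 [1100]: F1=1 F2=0 -> F1&~F2 -> 1
  row 13 [1101]: F1=1 F2=1 -> F1&~F2 -> 0
  row 14 [1110]: F1=1 F2=1 -> F1&~F2 -> 0
  row 15 [1111]: F1=1 F2=1 -> F1&~F2 -> 0
Full result column, 4 rows per line (u,v fixed per line; w,z runs 00..11 left to right):
  rows 0-3 [u,v=00]: 0000  = hex 0
  rows 4-7 [u,v=01]: 0010  = hex 2
  rows 8-11 [u,v=10]: 0000  = hex 0
  rows 12-15 [u,v=11]: 1000  = hex 8
Counterexample vector (row 0 .. row 15) = 0000001000001000
Output column grouped in 4s = 0000 0010 0000 1000 = 0x0208
Convert to decimal digit by digit (value = value*16 + digit):
  0 -> 0
  0*16 + 2 = 2
  2*16 + 0 = 32
  32*16 + 8 = 520
Decimal = 520

520


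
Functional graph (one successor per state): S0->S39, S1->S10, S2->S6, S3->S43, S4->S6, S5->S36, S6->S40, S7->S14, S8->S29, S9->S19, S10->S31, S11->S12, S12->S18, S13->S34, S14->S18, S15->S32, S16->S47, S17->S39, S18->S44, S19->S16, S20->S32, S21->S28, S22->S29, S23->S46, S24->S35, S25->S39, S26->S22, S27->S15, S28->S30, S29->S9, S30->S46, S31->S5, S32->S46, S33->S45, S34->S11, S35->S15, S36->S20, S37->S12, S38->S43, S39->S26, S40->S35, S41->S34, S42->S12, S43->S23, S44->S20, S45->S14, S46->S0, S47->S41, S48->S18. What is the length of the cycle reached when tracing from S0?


Trace from S0 until a state repeats:
  S0 -> S39 -> S26 -> S22 -> S29 -> S9 -> S19 -> S16 -> S47 -> S41 -> S34 -> S11 -> S12 -> S18 -> S44 -> S20 -> S32 -> S46 -> S0
S0 first seen at step 0, revisited at step 18.
Cycle length = 18 - 0 = 18

18


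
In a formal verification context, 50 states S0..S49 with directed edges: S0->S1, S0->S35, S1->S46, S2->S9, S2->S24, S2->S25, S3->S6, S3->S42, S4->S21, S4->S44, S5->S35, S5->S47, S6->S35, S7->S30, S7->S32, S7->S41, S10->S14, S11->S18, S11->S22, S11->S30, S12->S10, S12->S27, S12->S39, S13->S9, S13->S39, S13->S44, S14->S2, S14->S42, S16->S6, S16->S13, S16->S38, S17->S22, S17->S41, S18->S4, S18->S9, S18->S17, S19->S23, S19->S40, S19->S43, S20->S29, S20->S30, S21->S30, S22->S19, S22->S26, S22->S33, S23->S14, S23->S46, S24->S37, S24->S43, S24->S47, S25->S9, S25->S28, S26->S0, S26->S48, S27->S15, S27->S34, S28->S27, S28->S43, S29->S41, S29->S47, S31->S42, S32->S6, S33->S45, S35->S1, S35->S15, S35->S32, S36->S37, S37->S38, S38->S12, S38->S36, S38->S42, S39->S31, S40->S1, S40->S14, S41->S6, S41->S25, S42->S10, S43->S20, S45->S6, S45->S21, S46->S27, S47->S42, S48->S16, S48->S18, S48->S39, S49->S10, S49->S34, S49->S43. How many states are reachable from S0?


BFS from S0:
  layer 0: {S0}
  layer 1: {S1, S35}
  layer 2: {S15, S32, S46}
  layer 3: {S6, S27}
  layer 4: {S34}
Reachable set: {S0, S1, S6, S15, S27, S32, S34, S35, S46}
Count = 9

9


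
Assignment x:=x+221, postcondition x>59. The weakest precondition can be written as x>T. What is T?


Formula: wp(x:=E, P) = P[E/x] (substitute E for x in postcondition)
Step 1: Postcondition: x>59
Step 2: Substitute x+221 for x: x+221>59
Step 3: Solve for x: x > 59-221 = -162

-162


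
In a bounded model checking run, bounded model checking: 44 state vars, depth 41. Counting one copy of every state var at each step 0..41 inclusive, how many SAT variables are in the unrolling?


BMC unrolls to depth k, creating one copy of each state var for steps 0..k.
Step count = 41 + 1 = 42 (steps 0 through 41)
Vars per step = 44
Total = 44 * 42 = 1848

1848


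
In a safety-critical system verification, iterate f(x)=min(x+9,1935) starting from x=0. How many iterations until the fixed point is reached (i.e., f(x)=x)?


Step 1: x=0, cap=1935, increment=9
Step 2: x grows by 9 each step until capped at 1935; fixed point is x=1935
Step 3: iterations = ceil(1935/9) = 215

215


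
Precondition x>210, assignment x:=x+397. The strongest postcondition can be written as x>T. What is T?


Formula: sp(P, x:=E) = exists old_x. (x = E[old_x/x]) AND P[old_x/x] (old_x is the value of x before the assignment; eliminate old_x by solving x = E[old_x/x] for old_x)
Step 1: Precondition P: x>210, i.e. old_x > 210
Step 2: Assignment gives x = old_x + 397, so old_x = x - 397
Step 3: Substitute into P: x - 397 > 210
Step 4: Simplify: x > 210+397 = 607

607


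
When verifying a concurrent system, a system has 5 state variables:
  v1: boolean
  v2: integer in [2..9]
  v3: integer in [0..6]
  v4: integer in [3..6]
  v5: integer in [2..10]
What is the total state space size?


State space = product of domain sizes of all variables.
Domain sizes:
  v1 (boolean): 2
  v2 (integer in [2..9]): 8
  v3 (integer in [0..6]): 7
  v4 (integer in [3..6]): 4
  v5 (integer in [2..10]): 9
Product = 2 * 8 * 7 * 4 * 9 = 4032

4032


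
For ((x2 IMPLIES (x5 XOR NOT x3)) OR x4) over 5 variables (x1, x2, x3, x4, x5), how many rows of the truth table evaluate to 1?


Formula: ((x2 IMPLIES (x5 XOR NOT x3)) OR x4) over 5 vars (32 rows)
Evaluate each row (x1, x2, x3, x4, x5 as bits, MSB first):
  row 0 [00000]: ((0 IMPLIES (0 XOR NOT 0)) OR 0) -> 1
  row 1 [00001]: ((0 IMPLIES (1 XOR NOT 0)) OR 0) -> 1
  row 2 [00010]: ((0 IMPLIES (0 XOR NOT 0)) OR 1) -> 1
  row 3 [00011]: ((0 IMPLIES (1 XOR NOT 0)) OR 1) -> 1
  row 4 [00100]: ((0 IMPLIES (0 XOR NOT 1)) OR 0) -> 1
  row 5 [00101]: ((0 IMPLIES (1 XOR NOT 1)) OR 0) -> 1
  row 6 [00110]: ((0 IMPLIES (0 XOR NOT 1)) OR 1) -> 1
  row 7 [00111]: ((0 IMPLIES (1 XOR NOT 1)) OR 1) -> 1
  row 8 [01000]: ((1 IMPLIES (0 XOR NOT 0)) OR 0) -> 1
  row 9 [01001]: ((1 IMPLIES (1 XOR NOT 0)) OR 0) -> 0
  row 10 [01010]: ((1 IMPLIES (0 XOR NOT 0)) OR 1) -> 1
  row 11 [01011]: ((1 IMPLIES (1 XOR NOT 0)) OR 1) -> 1
  row 12 [01100]: ((1 IMPLIES (0 XOR NOT 1)) OR 0) -> 0
  row 13 [01101]: ((1 IMPLIES (1 XOR NOT 1)) OR 0) -> 1
  row 14 [01110]: ((1 IMPLIES (0 XOR NOT 1)) OR 1) -> 1
  row 15 [01111]: ((1 IMPLIES (1 XOR NOT 1)) OR 1) -> 1
  row 16 [10000]: ((0 IMPLIES (0 XOR NOT 0)) OR 0) -> 1
  row 17 [10001]: ((0 IMPLIES (1 XOR NOT 0)) OR 0) -> 1
  row 18 [10010]: ((0 IMPLIES (0 XOR NOT 0)) OR 1) -> 1
  row 19 [10011]: ((0 IMPLIES (1 XOR NOT 0)) OR 1) -> 1
  row 20 [10100]: ((0 IMPLIES (0 XOR NOT 1)) OR 0) -> 1
  row 21 [10101]: ((0 IMPLIES (1 XOR NOT 1)) OR 0) -> 1
  row 22 [10110]: ((0 IMPLIES (0 XOR NOT 1)) OR 1) -> 1
  row 23 [10111]: ((0 IMPLIES (1 XOR NOT 1)) OR 1) -> 1
  row 24 [11000]: ((1 IMPLIES (0 XOR NOT 0)) OR 0) -> 1
  row 25 [11001]: ((1 IMPLIES (1 XOR NOT 0)) OR 0) -> 0
  row 26 [11010]: ((1 IMPLIES (0 XOR NOT 0)) OR 1) -> 1
  row 27 [11011]: ((1 IMPLIES (1 XOR NOT 0)) OR 1) -> 1
  row 28 [11100]: ((1 IMPLIES (0 XOR NOT 1)) OR 0) -> 0
  row 29 [11101]: ((1 IMPLIES (1 XOR NOT 1)) OR 0) -> 1
  row 30 [11110]: ((1 IMPLIES (0 XOR NOT 1)) OR 1) -> 1
  row 31 [11111]: ((1 IMPLIES (1 XOR NOT 1)) OR 1) -> 1
Full result column, 8 rows per line (x1,x2 fixed per line; x3,x4,x5 runs 000..111 left to right):
  rows 0-7 [x1,x2=00]: 11111111  (ones: 8)
  rows 8-15 [x1,x2=01]: 10110111  (ones: 6)
  rows 16-23 [x1,x2=10]: 11111111  (ones: 8)
  rows 24-31 [x1,x2=11]: 10110111  (ones: 6)
Count of 1-rows = 8+6+8+6 = 28

28


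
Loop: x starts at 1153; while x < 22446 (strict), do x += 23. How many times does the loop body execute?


Step 1: x goes from 1153 toward 22446 by 23; the body runs while x<22446, so iterations = ceil((bound-start)/step)
Step 2: Distance=21293
Step 3: ceil(21293/23)=926

926


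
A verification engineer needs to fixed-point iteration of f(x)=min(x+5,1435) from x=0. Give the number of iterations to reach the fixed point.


Step 1: x=0, cap=1435, increment=5
Step 2: x grows by 5 each step until capped at 1435; fixed point is x=1435
Step 3: iterations = ceil(1435/5) = 287

287


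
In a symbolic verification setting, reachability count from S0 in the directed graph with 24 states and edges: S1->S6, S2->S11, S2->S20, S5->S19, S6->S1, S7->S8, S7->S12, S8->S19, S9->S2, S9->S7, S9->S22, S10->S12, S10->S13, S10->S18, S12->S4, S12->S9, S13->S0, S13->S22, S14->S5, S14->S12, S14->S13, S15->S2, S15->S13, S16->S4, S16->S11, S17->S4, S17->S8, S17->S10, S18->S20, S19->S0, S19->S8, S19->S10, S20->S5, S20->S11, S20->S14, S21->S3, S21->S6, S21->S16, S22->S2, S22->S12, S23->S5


BFS from S0:
  layer 0: {S0}
Reachable set: {S0}
Count = 1

1


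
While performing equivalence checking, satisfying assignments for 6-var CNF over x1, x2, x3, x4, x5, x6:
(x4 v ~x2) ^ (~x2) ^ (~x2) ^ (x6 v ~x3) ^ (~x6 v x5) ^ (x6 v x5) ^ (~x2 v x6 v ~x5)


CNF with 7 clauses over 6 vars (64 assignments).
An assignment satisfies CNF iff every clause has >=1 true literal.
Check each row (bits = x1,x2,x3,x4,x5,x6; clause T/F shown):
  row 0 [000000]: clauses=TTTTTFT -> 0
  row 1 [000001]: clauses=TTTTFTT -> 0
  row 2 [000010]: clauses=TTTTTTT -> 1
  row 3 [000011]: clauses=TTTTTTT -> 1
  row 4 [000100]: clauses=TTTTTFT -> 0
  (every remaining row is evaluated the same way; all 64 results are listed next)
Full result column, 8 rows per line (x1,x2,x3 fixed per line; x4,x5,x6 runs 000..111 left to right):
  rows 0-7 [x1,x2,x3=000]: 00110011  (ones: 4)
  rows 8-15 [x1,x2,x3=001]: 00010001  (ones: 2)
  rows 16-23 [x1,x2,x3=010]: 00000000  (ones: 0)
  rows 24-31 [x1,x2,x3=011]: 00000000  (ones: 0)
  rows 32-39 [x1,x2,x3=100]: 00110011  (ones: 4)
  rows 40-47 [x1,x2,x3=101]: 00010001  (ones: 2)
  rows 48-55 [x1,x2,x3=110]: 00000000  (ones: 0)
  rows 56-63 [x1,x2,x3=111]: 00000000  (ones: 0)
Satisfying assignments = 4+2+0+0+4+2+0+0 = 12

12


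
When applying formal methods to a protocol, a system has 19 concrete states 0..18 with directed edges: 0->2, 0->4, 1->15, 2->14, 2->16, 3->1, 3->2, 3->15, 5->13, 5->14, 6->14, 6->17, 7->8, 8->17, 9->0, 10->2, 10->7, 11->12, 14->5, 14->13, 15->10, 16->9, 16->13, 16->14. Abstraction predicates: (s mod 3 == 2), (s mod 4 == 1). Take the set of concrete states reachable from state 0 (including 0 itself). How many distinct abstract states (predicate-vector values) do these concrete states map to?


BFS from 0:
Concrete reachable: {0, 2, 4, 5, 9, 13, 14, 16}
Abstract via predicates (s mod 3 == 2), (s mod 4 == 1):
  (0,0) <- {0, 4, 16}
  (0,1) <- {9, 13}
  (1,0) <- {2, 14}
  (1,1) <- {5}
Distinct abstract states = 4

4


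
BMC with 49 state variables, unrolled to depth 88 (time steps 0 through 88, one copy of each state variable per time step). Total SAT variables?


BMC unrolls to depth k, creating one copy of each state var for steps 0..k.
Step count = 88 + 1 = 89 (steps 0 through 88)
Vars per step = 49
Total = 49 * 89 = 4361

4361


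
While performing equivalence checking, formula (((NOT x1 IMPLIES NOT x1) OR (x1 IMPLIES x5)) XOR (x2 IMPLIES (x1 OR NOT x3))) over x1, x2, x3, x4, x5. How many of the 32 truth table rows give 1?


Formula: (((NOT x1 IMPLIES NOT x1) OR (x1 IMPLIES x5)) XOR (x2 IMPLIES (x1 OR NOT x3))) over 5 vars (32 rows)
Evaluate each row (x1, x2, x3, x4, x5 as bits, MSB first):
  row 0 [00000]: (((NOT 0 IMPLIES NOT 0) OR (0 IMPLIES 0)) XOR (0 IMPLIES (0 OR NOT 0))) -> 0
  row 1 [00001]: (((NOT 0 IMPLIES NOT 0) OR (0 IMPLIES 1)) XOR (0 IMPLIES (0 OR NOT 0))) -> 0
  row 2 [00010]: (((NOT 0 IMPLIES NOT 0) OR (0 IMPLIES 0)) XOR (0 IMPLIES (0 OR NOT 0))) -> 0
  row 3 [00011]: (((NOT 0 IMPLIES NOT 0) OR (0 IMPLIES 1)) XOR (0 IMPLIES (0 OR NOT 0))) -> 0
  row 4 [00100]: (((NOT 0 IMPLIES NOT 0) OR (0 IMPLIES 0)) XOR (0 IMPLIES (0 OR NOT 1))) -> 0
  row 5 [00101]: (((NOT 0 IMPLIES NOT 0) OR (0 IMPLIES 1)) XOR (0 IMPLIES (0 OR NOT 1))) -> 0
  row 6 [00110]: (((NOT 0 IMPLIES NOT 0) OR (0 IMPLIES 0)) XOR (0 IMPLIES (0 OR NOT 1))) -> 0
  row 7 [00111]: (((NOT 0 IMPLIES NOT 0) OR (0 IMPLIES 1)) XOR (0 IMPLIES (0 OR NOT 1))) -> 0
  row 8 [01000]: (((NOT 0 IMPLIES NOT 0) OR (0 IMPLIES 0)) XOR (1 IMPLIES (0 OR NOT 0))) -> 0
  row 9 [01001]: (((NOT 0 IMPLIES NOT 0) OR (0 IMPLIES 1)) XOR (1 IMPLIES (0 OR NOT 0))) -> 0
  row 10 [01010]: (((NOT 0 IMPLIES NOT 0) OR (0 IMPLIES 0)) XOR (1 IMPLIES (0 OR NOT 0))) -> 0
  row 11 [01011]: (((NOT 0 IMPLIES NOT 0) OR (0 IMPLIES 1)) XOR (1 IMPLIES (0 OR NOT 0))) -> 0
  row 12 [01100]: (((NOT 0 IMPLIES NOT 0) OR (0 IMPLIES 0)) XOR (1 IMPLIES (0 OR NOT 1))) -> 1
  row 13 [01101]: (((NOT 0 IMPLIES NOT 0) OR (0 IMPLIES 1)) XOR (1 IMPLIES (0 OR NOT 1))) -> 1
  row 14 [01110]: (((NOT 0 IMPLIES NOT 0) OR (0 IMPLIES 0)) XOR (1 IMPLIES (0 OR NOT 1))) -> 1
  row 15 [01111]: (((NOT 0 IMPLIES NOT 0) OR (0 IMPLIES 1)) XOR (1 IMPLIES (0 OR NOT 1))) -> 1
  row 16 [10000]: (((NOT 1 IMPLIES NOT 1) OR (1 IMPLIES 0)) XOR (0 IMPLIES (1 OR NOT 0))) -> 0
  row 17 [10001]: (((NOT 1 IMPLIES NOT 1) OR (1 IMPLIES 1)) XOR (0 IMPLIES (1 OR NOT 0))) -> 0
  row 18 [10010]: (((NOT 1 IMPLIES NOT 1) OR (1 IMPLIES 0)) XOR (0 IMPLIES (1 OR NOT 0))) -> 0
  row 19 [10011]: (((NOT 1 IMPLIES NOT 1) OR (1 IMPLIES 1)) XOR (0 IMPLIES (1 OR NOT 0))) -> 0
  row 20 [10100]: (((NOT 1 IMPLIES NOT 1) OR (1 IMPLIES 0)) XOR (0 IMPLIES (1 OR NOT 1))) -> 0
  row 21 [10101]: (((NOT 1 IMPLIES NOT 1) OR (1 IMPLIES 1)) XOR (0 IMPLIES (1 OR NOT 1))) -> 0
  row 22 [10110]: (((NOT 1 IMPLIES NOT 1) OR (1 IMPLIES 0)) XOR (0 IMPLIES (1 OR NOT 1))) -> 0
  row 23 [10111]: (((NOT 1 IMPLIES NOT 1) OR (1 IMPLIES 1)) XOR (0 IMPLIES (1 OR NOT 1))) -> 0
  row 24 [11000]: (((NOT 1 IMPLIES NOT 1) OR (1 IMPLIES 0)) XOR (1 IMPLIES (1 OR NOT 0))) -> 0
  row 25 [11001]: (((NOT 1 IMPLIES NOT 1) OR (1 IMPLIES 1)) XOR (1 IMPLIES (1 OR NOT 0))) -> 0
  row 26 [11010]: (((NOT 1 IMPLIES NOT 1) OR (1 IMPLIES 0)) XOR (1 IMPLIES (1 OR NOT 0))) -> 0
  row 27 [11011]: (((NOT 1 IMPLIES NOT 1) OR (1 IMPLIES 1)) XOR (1 IMPLIES (1 OR NOT 0))) -> 0
  row 28 [11100]: (((NOT 1 IMPLIES NOT 1) OR (1 IMPLIES 0)) XOR (1 IMPLIES (1 OR NOT 1))) -> 0
  row 29 [11101]: (((NOT 1 IMPLIES NOT 1) OR (1 IMPLIES 1)) XOR (1 IMPLIES (1 OR NOT 1))) -> 0
  row 30 [11110]: (((NOT 1 IMPLIES NOT 1) OR (1 IMPLIES 0)) XOR (1 IMPLIES (1 OR NOT 1))) -> 0
  row 31 [11111]: (((NOT 1 IMPLIES NOT 1) OR (1 IMPLIES 1)) XOR (1 IMPLIES (1 OR NOT 1))) -> 0
Full result column, 8 rows per line (x1,x2 fixed per line; x3,x4,x5 runs 000..111 left to right):
  rows 0-7 [x1,x2=00]: 00000000  (ones: 0)
  rows 8-15 [x1,x2=01]: 00001111  (ones: 4)
  rows 16-23 [x1,x2=10]: 00000000  (ones: 0)
  rows 24-31 [x1,x2=11]: 00000000  (ones: 0)
Count of 1-rows = 0+4+0+0 = 4

4


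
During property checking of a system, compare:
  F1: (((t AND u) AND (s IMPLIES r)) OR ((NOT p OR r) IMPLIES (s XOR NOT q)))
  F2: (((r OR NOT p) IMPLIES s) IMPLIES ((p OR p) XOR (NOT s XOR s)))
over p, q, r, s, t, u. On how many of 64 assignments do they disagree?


F1 = (((t AND u) AND (s IMPLIES r)) OR ((NOT p OR r) IMPLIES (s XOR NOT q)))
F2 = (((r OR NOT p) IMPLIES s) IMPLIES ((p OR p) XOR (NOT s XOR s)))
Evaluate both on each of 64 rows (bits = p,q,r,s,t,u):
  row 0 [000000]: F1=1 F2=1 -> 0
  row 1 [000001]: F1=1 F2=1 -> 0
  row 2 [000010]: F1=1 F2=1 -> 0
  row 3 [000011]: F1=1 F2=1 -> 0
  row 4 [000100]: F1=0 F2=1 (differ) -> 1
  (every remaining row is evaluated the same way; all 64 results are listed next)
Full result column, 8 rows per line (p,q,r fixed per line; s,t,u runs 000..111 left to right):
  rows 0-7 [p,q,r=000]: 00001111  (ones: 4)
  rows 8-15 [p,q,r=001]: 00001110  (ones: 3)
  rows 16-23 [p,q,r=010]: 11100000  (ones: 3)
  rows 24-31 [p,q,r=011]: 11100000  (ones: 3)
  rows 32-39 [p,q,r=100]: 11111111  (ones: 8)
  rows 40-47 [p,q,r=101]: 00000001  (ones: 1)
  rows 48-55 [p,q,r=110]: 11111111  (ones: 8)
  rows 56-63 [p,q,r=111]: 11101111  (ones: 7)
Disagreements = 4+3+3+3+8+1+8+7 = 37

37


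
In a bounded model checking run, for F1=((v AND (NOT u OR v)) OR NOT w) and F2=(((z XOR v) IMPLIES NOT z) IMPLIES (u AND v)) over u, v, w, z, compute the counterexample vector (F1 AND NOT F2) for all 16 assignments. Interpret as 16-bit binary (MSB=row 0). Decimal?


F1 = ((v AND (NOT u OR v)) OR NOT w)
F2 = (((z XOR v) IMPLIES NOT z) IMPLIES (u AND v))
Counterexample to F1=>F2 is where F1=1 and F2=0.
Evaluate each row (bits = u,v,w,z, MSB first):
  row 0 [0000]: F1=1 F2=0 -> F1&~F2 -> 1
  row 1 [0001]: F1=1 F2=1 -> F1&~F2 -> 0
  row 2 [0010]: F1=0 F2=0 -> F1&~F2 -> 0
  row 3 [0011]: F1=0 F2=1 -> F1&~F2 -> 0
  row 4 [0100]: F1=1 F2=0 -> F1&~F2 -> 1
  row 5 [0101]: F1=1 F2=0 -> F1&~F2 -> 1
  row 6 [0110]: F1=1 F2=0 -> F1&~F2 -> 1
  row 7 [0111]: F1=1 F2=0 -> F1&~F2 -> 1
  row 8 [1000]: F1=1 F2=0 -> F1&~F2 -> 1
  row 9 [1001]: F1=1 F2=1 -> F1&~F2 -> 0
  row 10 [1010]: F1=0 F2=0 -> F1&~F2 -> 0
  row 11 [1011]: F1=0 F2=1 -> F1&~F2 -> 0
  row 12 [1100]: F1=1 F2=1 -> F1&~F2 -> 0
  row 13 [1101]: F1=1 F2=1 -> F1&~F2 -> 0
  row 14 [1110]: F1=1 F2=1 -> F1&~F2 -> 0
  row 15 [1111]: F1=1 F2=1 -> F1&~F2 -> 0
Full result column, 4 rows per line (u,v fixed per line; w,z runs 00..11 left to right):
  rows 0-3 [u,v=00]: 1000  = hex 8
  rows 4-7 [u,v=01]: 1111  = hex F
  rows 8-11 [u,v=10]: 1000  = hex 8
  rows 12-15 [u,v=11]: 0000  = hex 0
Counterexample vector (row 0 .. row 15) = 1000111110000000
Output column grouped in 4s = 1000 1111 1000 0000 = 0x8F80
Convert to decimal digit by digit (value = value*16 + digit):
  8 -> 8
  8*16 + 15 (F) = 143
  143*16 + 8 = 2296
  2296*16 + 0 = 36736
Decimal = 36736

36736


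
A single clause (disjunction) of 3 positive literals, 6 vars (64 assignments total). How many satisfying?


Step 1: Total=2^6=64
Step 2: Unsat when all 3 false: 2^3=8
Step 3: Sat=64-8=56

56


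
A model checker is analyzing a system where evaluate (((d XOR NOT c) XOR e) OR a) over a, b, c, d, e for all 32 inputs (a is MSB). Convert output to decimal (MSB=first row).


Formula: (((d XOR NOT c) XOR e) OR a) over a, b, c, d, e (32 rows)
Evaluate each row (bits = a,b,c,d,e, MSB first):
  row 0 [00000]: (((0 XOR NOT 0) XOR 0) OR 0) -> 1
  row 1 [00001]: (((0 XOR NOT 0) XOR 1) OR 0) -> 0
  row 2 [00010]: (((1 XOR NOT 0) XOR 0) OR 0) -> 0
  row 3 [00011]: (((1 XOR NOT 0) XOR 1) OR 0) -> 1
  row 4 [00100]: (((0 XOR NOT 1) XOR 0) OR 0) -> 0
  row 5 [00101]: (((0 XOR NOT 1) XOR 1) OR 0) -> 1
  row 6 [00110]: (((1 XOR NOT 1) XOR 0) OR 0) -> 1
  row 7 [00111]: (((1 XOR NOT 1) XOR 1) OR 0) -> 0
  row 8 [01000]: (((0 XOR NOT 0) XOR 0) OR 0) -> 1
  row 9 [01001]: (((0 XOR NOT 0) XOR 1) OR 0) -> 0
  row 10 [01010]: (((1 XOR NOT 0) XOR 0) OR 0) -> 0
  row 11 [01011]: (((1 XOR NOT 0) XOR 1) OR 0) -> 1
  row 12 [01100]: (((0 XOR NOT 1) XOR 0) OR 0) -> 0
  row 13 [01101]: (((0 XOR NOT 1) XOR 1) OR 0) -> 1
  row 14 [01110]: (((1 XOR NOT 1) XOR 0) OR 0) -> 1
  row 15 [01111]: (((1 XOR NOT 1) XOR 1) OR 0) -> 0
  row 16 [10000]: (((0 XOR NOT 0) XOR 0) OR 1) -> 1
  row 17 [10001]: (((0 XOR NOT 0) XOR 1) OR 1) -> 1
  row 18 [10010]: (((1 XOR NOT 0) XOR 0) OR 1) -> 1
  row 19 [10011]: (((1 XOR NOT 0) XOR 1) OR 1) -> 1
  row 20 [10100]: (((0 XOR NOT 1) XOR 0) OR 1) -> 1
  row 21 [10101]: (((0 XOR NOT 1) XOR 1) OR 1) -> 1
  row 22 [10110]: (((1 XOR NOT 1) XOR 0) OR 1) -> 1
  row 23 [10111]: (((1 XOR NOT 1) XOR 1) OR 1) -> 1
  row 24 [11000]: (((0 XOR NOT 0) XOR 0) OR 1) -> 1
  row 25 [11001]: (((0 XOR NOT 0) XOR 1) OR 1) -> 1
  row 26 [11010]: (((1 XOR NOT 0) XOR 0) OR 1) -> 1
  row 27 [11011]: (((1 XOR NOT 0) XOR 1) OR 1) -> 1
  row 28 [11100]: (((0 XOR NOT 1) XOR 0) OR 1) -> 1
  row 29 [11101]: (((0 XOR NOT 1) XOR 1) OR 1) -> 1
  row 30 [11110]: (((1 XOR NOT 1) XOR 0) OR 1) -> 1
  row 31 [11111]: (((1 XOR NOT 1) XOR 1) OR 1) -> 1
Full result column, 4 rows per line (a,b,c fixed per line; d,e runs 00..11 left to right):
  rows 0-3 [a,b,c=000]: 1001  = hex 9
  rows 4-7 [a,b,c=001]: 0110  = hex 6
  rows 8-11 [a,b,c=010]: 1001  = hex 9
  rows 12-15 [a,b,c=011]: 0110  = hex 6
  rows 16-19 [a,b,c=100]: 1111  = hex F
  rows 20-23 [a,b,c=101]: 1111  = hex F
  rows 24-27 [a,b,c=110]: 1111  = hex F
  rows 28-31 [a,b,c=111]: 1111  = hex F
Output column (row 0 .. row 31) = 10010110100101101111111111111111
Output column grouped in 4s = 1001 0110 1001 0110 1111 1111 1111 1111 = 0x9696FFFF
Convert to decimal digit by digit (value = value*16 + digit):
  9 -> 9
  9*16 + 6 = 150
  150*16 + 9 = 2409
  2409*16 + 6 = 38550
  38550*16 + 15 (F) = 616815
  616815*16 + 15 (F) = 9869055
  9869055*16 + 15 (F) = 157904895
  157904895*16 + 15 (F) = 2526478335
Decimal = 2526478335

2526478335


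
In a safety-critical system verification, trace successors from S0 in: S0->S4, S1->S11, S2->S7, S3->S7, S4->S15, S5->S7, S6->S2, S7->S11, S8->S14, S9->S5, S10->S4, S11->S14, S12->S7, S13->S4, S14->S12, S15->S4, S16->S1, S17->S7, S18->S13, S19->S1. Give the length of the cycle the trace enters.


Trace from S0 until a state repeats:
  S0 -> S4 -> S15 -> S4
S4 first seen at step 1, revisited at step 3.
Cycle length = 3 - 1 = 2

2


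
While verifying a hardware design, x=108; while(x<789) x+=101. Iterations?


Step 1: x goes from 108 toward 789 by 101; the body runs while x<789, so iterations = ceil((bound-start)/step)
Step 2: Distance=681
Step 3: ceil(681/101)=7

7


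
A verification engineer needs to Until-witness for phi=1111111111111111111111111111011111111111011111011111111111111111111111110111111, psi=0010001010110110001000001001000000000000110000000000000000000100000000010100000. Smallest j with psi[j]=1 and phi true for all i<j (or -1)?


(phi U psi) at 0: need smallest j with psi[j]=1 and phi[i]=1 for all i in [0,j).
Scan from step 0:
  step 0: phi=1, psi=0 -> continue
  step 1: phi=1, psi=0 -> continue
  step 2: psi=1 and phi held for [0,2) -> witness found
Witness step = 2

2


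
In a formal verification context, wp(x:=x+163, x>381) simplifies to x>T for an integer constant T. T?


Formula: wp(x:=E, P) = P[E/x] (substitute E for x in postcondition)
Step 1: Postcondition: x>381
Step 2: Substitute x+163 for x: x+163>381
Step 3: Solve for x: x > 381-163 = 218

218


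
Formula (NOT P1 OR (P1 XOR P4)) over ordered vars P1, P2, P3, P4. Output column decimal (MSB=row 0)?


Formula: (NOT P1 OR (P1 XOR P4)) over P1, P2, P3, P4 (16 rows)
Evaluate each row (bits = P1,P2,P3,P4, MSB first):
  row 0 [0000]: (NOT 0 OR (0 XOR 0)) -> 1
  row 1 [0001]: (NOT 0 OR (0 XOR 1)) -> 1
  row 2 [0010]: (NOT 0 OR (0 XOR 0)) -> 1
  row 3 [0011]: (NOT 0 OR (0 XOR 1)) -> 1
  row 4 [0100]: (NOT 0 OR (0 XOR 0)) -> 1
  row 5 [0101]: (NOT 0 OR (0 XOR 1)) -> 1
  row 6 [0110]: (NOT 0 OR (0 XOR 0)) -> 1
  row 7 [0111]: (NOT 0 OR (0 XOR 1)) -> 1
  row 8 [1000]: (NOT 1 OR (1 XOR 0)) -> 1
  row 9 [1001]: (NOT 1 OR (1 XOR 1)) -> 0
  row 10 [1010]: (NOT 1 OR (1 XOR 0)) -> 1
  row 11 [1011]: (NOT 1 OR (1 XOR 1)) -> 0
  row 12 [1100]: (NOT 1 OR (1 XOR 0)) -> 1
  row 13 [1101]: (NOT 1 OR (1 XOR 1)) -> 0
  row 14 [1110]: (NOT 1 OR (1 XOR 0)) -> 1
  row 15 [1111]: (NOT 1 OR (1 XOR 1)) -> 0
Full result column, 4 rows per line (P1,P2 fixed per line; P3,P4 runs 00..11 left to right):
  rows 0-3 [P1,P2=00]: 1111  = hex F
  rows 4-7 [P1,P2=01]: 1111  = hex F
  rows 8-11 [P1,P2=10]: 1010  = hex A
  rows 12-15 [P1,P2=11]: 1010  = hex A
Output column (row 0 .. row 15) = 1111111110101010
Output column grouped in 4s = 1111 1111 1010 1010 = 0xFFAA
Convert to decimal digit by digit (value = value*16 + digit):
  F -> 15
  15*16 + 15 (F) = 255
  255*16 + 10 (A) = 4090
  4090*16 + 10 (A) = 65450
Decimal = 65450

65450


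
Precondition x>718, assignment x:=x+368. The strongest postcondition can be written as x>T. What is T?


Formula: sp(P, x:=E) = exists old_x. (x = E[old_x/x]) AND P[old_x/x] (old_x is the value of x before the assignment; eliminate old_x by solving x = E[old_x/x] for old_x)
Step 1: Precondition P: x>718, i.e. old_x > 718
Step 2: Assignment gives x = old_x + 368, so old_x = x - 368
Step 3: Substitute into P: x - 368 > 718
Step 4: Simplify: x > 718+368 = 1086

1086


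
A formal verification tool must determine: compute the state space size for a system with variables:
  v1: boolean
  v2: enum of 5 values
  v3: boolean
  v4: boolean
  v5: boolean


State space = product of domain sizes of all variables.
Domain sizes:
  v1 (boolean): 2
  v2 (enum of 5 values): 5
  v3 (boolean): 2
  v4 (boolean): 2
  v5 (boolean): 2
Product = 2 * 5 * 2 * 2 * 2 = 80

80


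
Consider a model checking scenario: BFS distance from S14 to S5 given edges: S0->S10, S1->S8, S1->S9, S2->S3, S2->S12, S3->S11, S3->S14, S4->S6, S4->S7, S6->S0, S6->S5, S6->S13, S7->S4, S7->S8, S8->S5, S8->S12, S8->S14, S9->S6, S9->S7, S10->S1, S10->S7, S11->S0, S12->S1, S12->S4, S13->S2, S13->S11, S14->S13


BFS layer-by-layer from S14:
  dist 0: {S14}
  dist 1: {S13}
  dist 2: {S2, S11}
  dist 3: {S0, S3, S12}
  dist 4: {S1, S4, S10}
  dist 5: {S6, S7, S8, S9}
  dist 6: {S5}
  -> S5 reached at distance 6
Shortest path length = 6

6


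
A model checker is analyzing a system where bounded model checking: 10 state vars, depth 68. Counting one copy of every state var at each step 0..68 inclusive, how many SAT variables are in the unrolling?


BMC unrolls to depth k, creating one copy of each state var for steps 0..k.
Step count = 68 + 1 = 69 (steps 0 through 68)
Vars per step = 10
Total = 10 * 69 = 690

690


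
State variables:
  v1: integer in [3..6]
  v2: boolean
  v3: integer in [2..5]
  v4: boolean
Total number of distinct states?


State space = product of domain sizes of all variables.
Domain sizes:
  v1 (integer in [3..6]): 4
  v2 (boolean): 2
  v3 (integer in [2..5]): 4
  v4 (boolean): 2
Product = 4 * 2 * 4 * 2 = 64

64


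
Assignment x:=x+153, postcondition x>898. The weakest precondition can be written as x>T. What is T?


Formula: wp(x:=E, P) = P[E/x] (substitute E for x in postcondition)
Step 1: Postcondition: x>898
Step 2: Substitute x+153 for x: x+153>898
Step 3: Solve for x: x > 898-153 = 745

745


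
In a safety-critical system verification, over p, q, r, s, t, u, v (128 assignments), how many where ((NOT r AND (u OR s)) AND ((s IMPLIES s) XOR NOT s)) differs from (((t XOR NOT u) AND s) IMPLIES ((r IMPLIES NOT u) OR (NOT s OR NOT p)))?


F1 = ((NOT r AND (u OR s)) AND ((s IMPLIES s) XOR NOT s))
F2 = (((t XOR NOT u) AND s) IMPLIES ((r IMPLIES NOT u) OR (NOT s OR NOT p)))
Evaluate both on each of 128 rows (bits = p,q,r,s,t,u,v):
  row 0 [0000000]: F1=0 F2=1 (differ) -> 1
  row 1 [0000001]: F1=0 F2=1 (differ) -> 1
  row 2 [0000010]: F1=0 F2=1 (differ) -> 1
  row 3 [0000011]: F1=0 F2=1 (differ) -> 1
  row 4 [0000100]: F1=0 F2=1 (differ) -> 1
  (every remaining row is evaluated the same way; all 128 results are listed next)
Full result column, 8 rows per line (p,q,r,s fixed per line; t,u,v runs 000..111 left to right):
  rows 0-7 [p,q,r,s=0000]: 11111111  (ones: 8)
  rows 8-15 [p,q,r,s=0001]: 00000000  (ones: 0)
  rows 16-23 [p,q,r,s=0010]: 11111111  (ones: 8)
  rows 24-31 [p,q,r,s=0011]: 11111111  (ones: 8)
  rows 32-39 [p,q,r,s=0100]: 11111111  (ones: 8)
  rows 40-47 [p,q,r,s=0101]: 00000000  (ones: 0)
  rows 48-55 [p,q,r,s=0110]: 11111111  (ones: 8)
  rows 56-63 [p,q,r,s=0111]: 11111111  (ones: 8)
  rows 64-71 [p,q,r,s=1000]: 11111111  (ones: 8)
  rows 72-79 [p,q,r,s=1001]: 00000000  (ones: 0)
  rows 80-87 [p,q,r,s=1010]: 11111111  (ones: 8)
  rows 88-95 [p,q,r,s=1011]: 11111100  (ones: 6)
  rows 96-103 [p,q,r,s=1100]: 11111111  (ones: 8)
  rows 104-111 [p,q,r,s=1101]: 00000000  (ones: 0)
  rows 112-119 [p,q,r,s=1110]: 11111111  (ones: 8)
  rows 120-127 [p,q,r,s=1111]: 11111100  (ones: 6)
Disagreements = 8+0+8+8+8+0+8+8+8+0+8+6+8+0+8+6 = 92

92


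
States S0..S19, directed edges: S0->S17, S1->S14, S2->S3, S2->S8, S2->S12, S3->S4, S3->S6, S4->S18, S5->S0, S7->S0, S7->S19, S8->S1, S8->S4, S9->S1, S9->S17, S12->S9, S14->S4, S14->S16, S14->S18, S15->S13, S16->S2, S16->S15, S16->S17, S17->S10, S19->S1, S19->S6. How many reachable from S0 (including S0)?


BFS from S0:
  layer 0: {S0}
  layer 1: {S17}
  layer 2: {S10}
Reachable set: {S0, S10, S17}
Count = 3

3


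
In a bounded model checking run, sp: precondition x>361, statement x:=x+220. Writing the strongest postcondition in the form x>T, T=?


Formula: sp(P, x:=E) = exists old_x. (x = E[old_x/x]) AND P[old_x/x] (old_x is the value of x before the assignment; eliminate old_x by solving x = E[old_x/x] for old_x)
Step 1: Precondition P: x>361, i.e. old_x > 361
Step 2: Assignment gives x = old_x + 220, so old_x = x - 220
Step 3: Substitute into P: x - 220 > 361
Step 4: Simplify: x > 361+220 = 581

581


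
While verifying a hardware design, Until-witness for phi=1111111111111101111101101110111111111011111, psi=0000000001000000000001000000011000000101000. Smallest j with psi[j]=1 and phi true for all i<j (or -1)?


(phi U psi) at 0: need smallest j with psi[j]=1 and phi[i]=1 for all i in [0,j).
Scan from step 0:
  step 0: phi=1, psi=0 -> continue
  step 1: phi=1, psi=0 -> continue
  step 2: phi=1, psi=0 -> continue
  step 3: phi=1, psi=0 -> continue
  step 9: psi=1 and phi held for [0,9) -> witness found
Witness step = 9

9


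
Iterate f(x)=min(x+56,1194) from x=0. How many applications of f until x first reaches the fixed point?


Step 1: x=0, cap=1194, increment=56
Step 2: x grows by 56 each step until capped at 1194; fixed point is x=1194
Step 3: iterations = ceil(1194/56) = 22

22


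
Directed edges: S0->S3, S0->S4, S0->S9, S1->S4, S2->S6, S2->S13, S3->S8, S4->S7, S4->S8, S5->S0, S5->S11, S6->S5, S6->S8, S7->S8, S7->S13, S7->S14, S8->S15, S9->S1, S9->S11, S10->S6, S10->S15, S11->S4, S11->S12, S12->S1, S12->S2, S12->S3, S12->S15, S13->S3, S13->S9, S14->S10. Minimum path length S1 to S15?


BFS layer-by-layer from S1:
  dist 0: {S1}
  dist 1: {S4}
  dist 2: {S7, S8}
  dist 3: {S13, S14, S15}
  -> S15 reached at distance 3
Shortest path length = 3

3


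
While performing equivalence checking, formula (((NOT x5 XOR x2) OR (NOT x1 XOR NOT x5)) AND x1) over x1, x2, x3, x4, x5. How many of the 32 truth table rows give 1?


Formula: (((NOT x5 XOR x2) OR (NOT x1 XOR NOT x5)) AND x1) over 5 vars (32 rows)
Evaluate each row (x1, x2, x3, x4, x5 as bits, MSB first):
  row 0 [00000]: (((NOT 0 XOR 0) OR (NOT 0 XOR NOT 0)) AND 0) -> 0
  row 1 [00001]: (((NOT 1 XOR 0) OR (NOT 0 XOR NOT 1)) AND 0) -> 0
  row 2 [00010]: (((NOT 0 XOR 0) OR (NOT 0 XOR NOT 0)) AND 0) -> 0
  row 3 [00011]: (((NOT 1 XOR 0) OR (NOT 0 XOR NOT 1)) AND 0) -> 0
  row 4 [00100]: (((NOT 0 XOR 0) OR (NOT 0 XOR NOT 0)) AND 0) -> 0
  row 5 [00101]: (((NOT 1 XOR 0) OR (NOT 0 XOR NOT 1)) AND 0) -> 0
  row 6 [00110]: (((NOT 0 XOR 0) OR (NOT 0 XOR NOT 0)) AND 0) -> 0
  row 7 [00111]: (((NOT 1 XOR 0) OR (NOT 0 XOR NOT 1)) AND 0) -> 0
  row 8 [01000]: (((NOT 0 XOR 1) OR (NOT 0 XOR NOT 0)) AND 0) -> 0
  row 9 [01001]: (((NOT 1 XOR 1) OR (NOT 0 XOR NOT 1)) AND 0) -> 0
  row 10 [01010]: (((NOT 0 XOR 1) OR (NOT 0 XOR NOT 0)) AND 0) -> 0
  row 11 [01011]: (((NOT 1 XOR 1) OR (NOT 0 XOR NOT 1)) AND 0) -> 0
  row 12 [01100]: (((NOT 0 XOR 1) OR (NOT 0 XOR NOT 0)) AND 0) -> 0
  row 13 [01101]: (((NOT 1 XOR 1) OR (NOT 0 XOR NOT 1)) AND 0) -> 0
  row 14 [01110]: (((NOT 0 XOR 1) OR (NOT 0 XOR NOT 0)) AND 0) -> 0
  row 15 [01111]: (((NOT 1 XOR 1) OR (NOT 0 XOR NOT 1)) AND 0) -> 0
  row 16 [10000]: (((NOT 0 XOR 0) OR (NOT 1 XOR NOT 0)) AND 1) -> 1
  row 17 [10001]: (((NOT 1 XOR 0) OR (NOT 1 XOR NOT 1)) AND 1) -> 0
  row 18 [10010]: (((NOT 0 XOR 0) OR (NOT 1 XOR NOT 0)) AND 1) -> 1
  row 19 [10011]: (((NOT 1 XOR 0) OR (NOT 1 XOR NOT 1)) AND 1) -> 0
  row 20 [10100]: (((NOT 0 XOR 0) OR (NOT 1 XOR NOT 0)) AND 1) -> 1
  row 21 [10101]: (((NOT 1 XOR 0) OR (NOT 1 XOR NOT 1)) AND 1) -> 0
  row 22 [10110]: (((NOT 0 XOR 0) OR (NOT 1 XOR NOT 0)) AND 1) -> 1
  row 23 [10111]: (((NOT 1 XOR 0) OR (NOT 1 XOR NOT 1)) AND 1) -> 0
  row 24 [11000]: (((NOT 0 XOR 1) OR (NOT 1 XOR NOT 0)) AND 1) -> 1
  row 25 [11001]: (((NOT 1 XOR 1) OR (NOT 1 XOR NOT 1)) AND 1) -> 1
  row 26 [11010]: (((NOT 0 XOR 1) OR (NOT 1 XOR NOT 0)) AND 1) -> 1
  row 27 [11011]: (((NOT 1 XOR 1) OR (NOT 1 XOR NOT 1)) AND 1) -> 1
  row 28 [11100]: (((NOT 0 XOR 1) OR (NOT 1 XOR NOT 0)) AND 1) -> 1
  row 29 [11101]: (((NOT 1 XOR 1) OR (NOT 1 XOR NOT 1)) AND 1) -> 1
  row 30 [11110]: (((NOT 0 XOR 1) OR (NOT 1 XOR NOT 0)) AND 1) -> 1
  row 31 [11111]: (((NOT 1 XOR 1) OR (NOT 1 XOR NOT 1)) AND 1) -> 1
Full result column, 8 rows per line (x1,x2 fixed per line; x3,x4,x5 runs 000..111 left to right):
  rows 0-7 [x1,x2=00]: 00000000  (ones: 0)
  rows 8-15 [x1,x2=01]: 00000000  (ones: 0)
  rows 16-23 [x1,x2=10]: 10101010  (ones: 4)
  rows 24-31 [x1,x2=11]: 11111111  (ones: 8)
Count of 1-rows = 0+0+4+8 = 12

12


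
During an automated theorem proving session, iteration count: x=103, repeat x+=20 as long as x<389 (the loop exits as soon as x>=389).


Step 1: x goes from 103 toward 389 by 20; the body runs while x<389, so iterations = ceil((bound-start)/step)
Step 2: Distance=286
Step 3: ceil(286/20)=15

15


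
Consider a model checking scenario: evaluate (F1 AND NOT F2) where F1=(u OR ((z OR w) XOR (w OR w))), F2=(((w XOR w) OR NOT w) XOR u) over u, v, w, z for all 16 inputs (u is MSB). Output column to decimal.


F1 = (u OR ((z OR w) XOR (w OR w)))
F2 = (((w XOR w) OR NOT w) XOR u)
Counterexample to F1=>F2 is where F1=1 and F2=0.
Evaluate each row (bits = u,v,w,z, MSB first):
  row 0 [0000]: F1=0 F2=1 -> F1&~F2 -> 0
  row 1 [0001]: F1=1 F2=1 -> F1&~F2 -> 0
  row 2 [0010]: F1=0 F2=0 -> F1&~F2 -> 0
  row 3 [0011]: F1=0 F2=0 -> F1&~F2 -> 0
  row 4 [0100]: F1=0 F2=1 -> F1&~F2 -> 0
  row 5 [0101]: F1=1 F2=1 -> F1&~F2 -> 0
  row 6 [0110]: F1=0 F2=0 -> F1&~F2 -> 0
  row 7 [0111]: F1=0 F2=0 -> F1&~F2 -> 0
  row 8 [1000]: F1=1 F2=0 -> F1&~F2 -> 1
  row 9 [1001]: F1=1 F2=0 -> F1&~F2 -> 1
  row 10 [1010]: F1=1 F2=1 -> F1&~F2 -> 0
  row 11 [1011]: F1=1 F2=1 -> F1&~F2 -> 0
  row 12 [1100]: F1=1 F2=0 -> F1&~F2 -> 1
  row 13 [1101]: F1=1 F2=0 -> F1&~F2 -> 1
  row 14 [1110]: F1=1 F2=1 -> F1&~F2 -> 0
  row 15 [1111]: F1=1 F2=1 -> F1&~F2 -> 0
Full result column, 4 rows per line (u,v fixed per line; w,z runs 00..11 left to right):
  rows 0-3 [u,v=00]: 0000  = hex 0
  rows 4-7 [u,v=01]: 0000  = hex 0
  rows 8-11 [u,v=10]: 1100  = hex C
  rows 12-15 [u,v=11]: 1100  = hex C
Counterexample vector (row 0 .. row 15) = 0000000011001100
Output column grouped in 4s = 0000 0000 1100 1100 = 0x00CC
Convert to decimal digit by digit (value = value*16 + digit):
  0 -> 0
  0*16 + 0 = 0
  0*16 + 12 (C) = 12
  12*16 + 12 (C) = 204
Decimal = 204

204
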